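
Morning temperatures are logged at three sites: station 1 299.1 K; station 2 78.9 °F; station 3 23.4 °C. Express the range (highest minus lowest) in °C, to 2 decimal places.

station 1: 299.1 K = 25.950 °C.
station 2: 78.9 °F = 26.056 °C.
Spread: 26.056 − 23.400 = 2.656 °C.

2.66 °C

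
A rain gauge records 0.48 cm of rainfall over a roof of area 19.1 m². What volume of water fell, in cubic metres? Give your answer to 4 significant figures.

Depth: 0.48 cm × 10 = 4.8 mm.
1 mm over 1 m² is 1 L, so volume = 4.8 × 19.1 = 91.68 L = 0.09168 m³.

0.09168 cubic metres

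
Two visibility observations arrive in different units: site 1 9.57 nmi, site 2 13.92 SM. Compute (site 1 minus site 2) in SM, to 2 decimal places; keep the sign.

site 1: 9.57 nmi = 11.0130 SM.
Difference: 11.0130 − 13.9200 = -2.91 SM.

-2.91 SM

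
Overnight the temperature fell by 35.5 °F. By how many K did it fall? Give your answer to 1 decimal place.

A change of 1 °C equals a change of 1.8 °F: ΔK = 35.5 × 0.5556 = 19.7 K.

19.7 K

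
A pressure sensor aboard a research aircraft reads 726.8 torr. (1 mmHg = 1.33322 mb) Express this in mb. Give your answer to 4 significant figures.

1 mmHg = 1.33322 mb, so 726.8 × 1.33322 = 969.0 mb.

969.0 mb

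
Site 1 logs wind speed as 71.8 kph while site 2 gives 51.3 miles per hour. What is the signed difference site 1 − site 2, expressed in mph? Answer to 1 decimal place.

site 1: 71.8 km/h = 44.614 mph.
Difference: 44.614 − 51.300 = -6.7 mph.

-6.7 mph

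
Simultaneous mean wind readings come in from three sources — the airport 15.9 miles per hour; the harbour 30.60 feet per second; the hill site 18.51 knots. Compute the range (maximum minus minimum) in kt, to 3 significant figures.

the airport: 15.9 mph = 13.8167 kt.
the harbour: 30.60 ft/s = 18.1300 kt.
Spread: 18.5100 − 13.8167 = 4.69 kt.

4.69 kt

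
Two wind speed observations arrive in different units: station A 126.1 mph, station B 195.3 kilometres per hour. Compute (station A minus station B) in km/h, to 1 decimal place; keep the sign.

station A: 126.1 mph = 202.938 km/h.
Difference: 202.938 − 195.300 = 7.6 km/h.

7.6 km/h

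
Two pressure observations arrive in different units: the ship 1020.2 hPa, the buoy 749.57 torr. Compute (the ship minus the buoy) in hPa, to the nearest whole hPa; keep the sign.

21 hPa

the buoy: 749.57 mmHg = 999.34 hPa.
Difference: 1020.20 − 999.34 = 21 hPa.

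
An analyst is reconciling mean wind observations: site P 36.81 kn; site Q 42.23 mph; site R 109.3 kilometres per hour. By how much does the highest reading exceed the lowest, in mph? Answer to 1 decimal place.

25.7 mph

site P: 36.81 kt = 42.360 mph.
site R: 109.3 km/h = 67.916 mph.
Spread: 67.916 − 42.230 = 25.7 mph.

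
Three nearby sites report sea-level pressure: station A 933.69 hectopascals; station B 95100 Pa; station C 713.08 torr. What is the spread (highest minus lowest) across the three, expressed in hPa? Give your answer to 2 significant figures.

17 hPa

station B: 95100 Pa = 951.00 hPa.
station C: 713.08 mmHg = 950.70 hPa.
Spread: 951.00 − 933.69 = 17 hPa.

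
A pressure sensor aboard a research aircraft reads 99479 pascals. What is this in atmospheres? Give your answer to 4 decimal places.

1 Pa = 9.86923e-06 atm, so 99479 × 9.86923e-06 = 0.9818 atm.

0.9818 atm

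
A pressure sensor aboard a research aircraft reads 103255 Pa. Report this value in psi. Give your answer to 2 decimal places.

1 Pa = 0.000145038 psi, so 103255 × 0.000145038 = 14.98 psi.

14.98 psi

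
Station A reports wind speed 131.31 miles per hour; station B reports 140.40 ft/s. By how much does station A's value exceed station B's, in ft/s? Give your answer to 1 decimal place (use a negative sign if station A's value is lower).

station A: 131.31 mph = 192.588 ft/s.
Difference: 192.588 − 140.400 = 52.2 ft/s.

52.2 ft/s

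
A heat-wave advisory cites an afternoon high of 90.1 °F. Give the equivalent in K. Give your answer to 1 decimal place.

305.4 K

First to °C: 32.28 °C.
Then to K: 305.4 K.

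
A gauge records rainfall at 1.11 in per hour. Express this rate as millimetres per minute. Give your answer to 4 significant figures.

0.4699 mm/minute

1.11 in/hour × 25.4 mm/in × 0.0166667 hour/minute = 0.4699 mm/minute.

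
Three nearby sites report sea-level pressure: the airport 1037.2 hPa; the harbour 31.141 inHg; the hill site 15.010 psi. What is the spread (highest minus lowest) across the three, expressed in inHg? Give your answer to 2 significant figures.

0.58 inHg

the airport: 1037.2 hPa = 30.6285 inHg.
the hill site: 15.010 psi = 30.5607 inHg.
Spread: 31.1410 − 30.5607 = 0.58 inHg.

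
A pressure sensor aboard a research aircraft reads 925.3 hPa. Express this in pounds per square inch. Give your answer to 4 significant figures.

1 hPa = 0.0145038 psi, so 925.3 × 0.0145038 = 13.42 psi.

13.42 psi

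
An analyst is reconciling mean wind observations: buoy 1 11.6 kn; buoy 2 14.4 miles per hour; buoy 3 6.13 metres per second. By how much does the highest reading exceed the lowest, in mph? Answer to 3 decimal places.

buoy 1: 11.6 kt = 13.34904 mph.
buoy 3: 6.13 m/s = 13.71242 mph.
Spread: 14.40000 − 13.34904 = 1.051 mph.

1.051 mph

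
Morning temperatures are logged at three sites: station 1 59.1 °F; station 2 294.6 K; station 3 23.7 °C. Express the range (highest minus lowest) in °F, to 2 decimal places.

station 1: 59.1 °F = 15.056 °C.
station 2: 294.6 K = 21.450 °C.
Spread: 23.700 − 15.056 = 8.644 °C = 15.56 °F.

15.56 °F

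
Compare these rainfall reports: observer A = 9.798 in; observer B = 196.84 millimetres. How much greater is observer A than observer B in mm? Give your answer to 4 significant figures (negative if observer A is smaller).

observer A: 9.798 in = 248.8692 mm.
Difference: 248.8692 − 196.8400 = 52.03 mm.

52.03 mm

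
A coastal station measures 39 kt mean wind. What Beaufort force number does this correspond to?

Beaufort force 8

39 kt lies in the Beaufort 8 band (gale, 34–40 kt).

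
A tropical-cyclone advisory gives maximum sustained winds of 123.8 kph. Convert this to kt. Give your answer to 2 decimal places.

1 km/h = 0.539957 kt, so 123.8 × 0.539957 = 66.85 kt.

66.85 kt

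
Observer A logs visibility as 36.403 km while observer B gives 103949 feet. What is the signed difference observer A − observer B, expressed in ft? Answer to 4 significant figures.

observer A: 36.403 km = 119432.41 ft.
Difference: 119432.41 − 103949.00 = 15480 ft.

15480 ft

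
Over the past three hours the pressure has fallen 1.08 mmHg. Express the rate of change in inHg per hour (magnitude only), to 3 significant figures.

0.0142 inHg per hour

1.08 mmHg / 3 h × 0.0393701 inHg/mmHg = 0.0142 inHg/h.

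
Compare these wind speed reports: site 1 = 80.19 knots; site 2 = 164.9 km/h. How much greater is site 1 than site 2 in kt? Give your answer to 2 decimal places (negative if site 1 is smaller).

site 2: 164.9 km/h = 89.0389 kt.
Difference: 80.1900 − 89.0389 = -8.85 kt.

-8.85 kt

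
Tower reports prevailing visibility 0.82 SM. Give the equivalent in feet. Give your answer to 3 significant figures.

1 SM = 5280 ft, so 0.82 × 5280 = 4330 ft.

4330 ft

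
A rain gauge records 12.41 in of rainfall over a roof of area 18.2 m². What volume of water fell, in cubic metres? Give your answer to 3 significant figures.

Depth: 12.41 in × 25.4 = 315.214 mm.
1 mm over 1 m² is 1 L, so volume = 315.214 × 18.2 = 5736.8948 L = 5.74 m³.

5.74 cubic metres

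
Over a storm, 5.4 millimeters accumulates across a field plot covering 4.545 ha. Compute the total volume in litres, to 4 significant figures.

Area: 4.545 ha = 45450 m².
1 mm over 1 m² is 1 L, so volume = 5.4 × 45450 = 245430 L ≈ 245400 L.

245400 litres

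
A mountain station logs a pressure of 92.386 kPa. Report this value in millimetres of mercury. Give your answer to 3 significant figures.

1 kPa = 7.50062 mmHg, so 92.386 × 7.50062 = 693 mmHg.

693 mmHg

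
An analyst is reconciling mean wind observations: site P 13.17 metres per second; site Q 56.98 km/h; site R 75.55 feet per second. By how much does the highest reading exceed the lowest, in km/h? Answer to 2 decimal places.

35.49 km/h

site P: 13.17 m/s = 47.4120 km/h.
site R: 75.55 ft/s = 82.8995 km/h.
Spread: 82.8995 − 47.4120 = 35.49 km/h.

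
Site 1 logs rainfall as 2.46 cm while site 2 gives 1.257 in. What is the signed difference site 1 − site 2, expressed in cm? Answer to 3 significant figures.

-0.733 cm

site 2: 1.257 in = 3.19278 cm.
Difference: 2.46000 − 3.19278 = -0.733 cm.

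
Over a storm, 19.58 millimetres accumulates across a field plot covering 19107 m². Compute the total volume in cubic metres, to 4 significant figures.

374.1 cubic metres

1 mm over 1 m² is 1 L, so volume = 19.58 × 19107 = 374115.06 L = 374.1 m³.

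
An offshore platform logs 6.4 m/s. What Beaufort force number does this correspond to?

6.4 m/s lies in the Beaufort 4 band (moderate breeze, 5.5–7.9 m/s).

Beaufort force 4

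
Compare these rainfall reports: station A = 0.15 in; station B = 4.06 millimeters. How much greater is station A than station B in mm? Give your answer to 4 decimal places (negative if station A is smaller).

station A: 0.15 in = 3.810000 mm.
Difference: 3.810000 − 4.060000 = -0.2500 mm.

-0.2500 mm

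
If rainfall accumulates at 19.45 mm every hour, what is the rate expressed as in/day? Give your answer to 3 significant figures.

18.4 in/day

19.45 mm/hour × 0.0393701 in/mm × 24 hour/day = 18.4 in/day.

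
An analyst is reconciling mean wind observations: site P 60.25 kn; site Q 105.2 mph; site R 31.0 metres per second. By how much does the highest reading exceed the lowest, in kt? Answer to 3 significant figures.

site Q: 105.2 mph = 91.416 kt.
site R: 31.0 m/s = 60.259 kt.
Spread: 91.416 − 60.250 = 31.2 kt.

31.2 kt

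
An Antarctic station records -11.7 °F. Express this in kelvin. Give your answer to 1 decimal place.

First to °C: -24.28 °C.
Then to K: 248.9 K.

248.9 K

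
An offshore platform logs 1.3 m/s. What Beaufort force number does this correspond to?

1.3 m/s lies in the Beaufort 1 band (light air, 0.3–1.5 m/s).

Beaufort force 1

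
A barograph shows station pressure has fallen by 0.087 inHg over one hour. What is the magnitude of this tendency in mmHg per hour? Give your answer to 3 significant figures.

2.21 mmHg per hour

0.087 inHg / 1 h × 25.4 mmHg/inHg = 2.21 mmHg/h.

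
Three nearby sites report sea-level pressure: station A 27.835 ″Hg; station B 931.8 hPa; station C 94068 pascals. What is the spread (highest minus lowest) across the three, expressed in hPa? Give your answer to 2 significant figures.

11 hPa

station A: 27.835 inHg = 942.60 hPa.
station C: 94068 Pa = 940.68 hPa.
Spread: 942.60 − 931.80 = 11 hPa.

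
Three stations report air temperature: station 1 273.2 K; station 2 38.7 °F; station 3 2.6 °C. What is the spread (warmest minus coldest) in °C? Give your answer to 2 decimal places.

3.67 °C

station 1: 273.2 K = 0.050 °C.
station 2: 38.7 °F = 3.722 °C.
Spread: 3.722 − 0.050 = 3.672 °C.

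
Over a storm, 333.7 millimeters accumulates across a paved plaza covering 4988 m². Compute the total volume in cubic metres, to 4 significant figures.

1664 cubic metres

1 mm over 1 m² is 1 L, so volume = 333.7 × 4988 = 1664495.6 L = 1664 m³.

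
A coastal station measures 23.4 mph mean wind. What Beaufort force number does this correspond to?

Beaufort force 5

23.4 mph = 10.5 m/s, which is Beaufort 5 (fresh breeze, 8.0–10.7 m/s).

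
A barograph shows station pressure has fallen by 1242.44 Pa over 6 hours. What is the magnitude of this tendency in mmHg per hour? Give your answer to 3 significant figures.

1242.44 Pa / 6 h × 0.00750062 mmHg/Pa = 1.55 mmHg/h.

1.55 mmHg per hour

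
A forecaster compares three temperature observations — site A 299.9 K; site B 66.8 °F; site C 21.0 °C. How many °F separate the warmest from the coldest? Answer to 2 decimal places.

site A: 299.9 K = 26.750 °C.
site B: 66.8 °F = 19.333 °C.
Spread: 26.750 − 19.333 = 7.417 °C = 13.35 °F.

13.35 °F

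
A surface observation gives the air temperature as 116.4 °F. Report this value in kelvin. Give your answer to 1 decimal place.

First to °C: 46.89 °C.
Then to K: 320.0 K.

320.0 K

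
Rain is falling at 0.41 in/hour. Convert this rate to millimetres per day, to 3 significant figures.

0.41 in/hour × 25.4 mm/in × 24 hour/day = 250 mm/day.

250 mm/day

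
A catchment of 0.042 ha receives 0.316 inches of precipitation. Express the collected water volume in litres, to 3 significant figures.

Depth: 0.316 in × 25.4 = 8.0264 mm.
Area: 0.042 ha = 420 m².
1 mm over 1 m² is 1 L, so volume = 8.0264 × 420 = 3371.088 L ≈ 3370 L.

3370 litres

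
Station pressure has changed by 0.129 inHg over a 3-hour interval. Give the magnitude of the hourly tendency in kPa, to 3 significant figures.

0.129 inHg / 3 h × 3.38639 kPa/inHg = 0.146 kPa/h.

0.146 kPa per hour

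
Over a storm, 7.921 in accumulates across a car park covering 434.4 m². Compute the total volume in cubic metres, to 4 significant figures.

Depth: 7.921 in × 25.4 = 201.1934 mm.
1 mm over 1 m² is 1 L, so volume = 201.1934 × 434.4 = 87398.413 L = 87.40 m³.

87.40 cubic metres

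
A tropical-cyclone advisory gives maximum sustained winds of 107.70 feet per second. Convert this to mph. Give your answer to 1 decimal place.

73.4 mph

1 ft/s = 0.681818 mph, so 107.70 × 0.681818 = 73.4 mph.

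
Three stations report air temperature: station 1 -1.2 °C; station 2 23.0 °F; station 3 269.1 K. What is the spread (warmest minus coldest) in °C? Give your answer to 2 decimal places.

3.80 °C

station 2: 23.0 °F = -5.000 °C.
station 3: 269.1 K = -4.050 °C.
Spread: (-1.200) − (-5.000) = 3.800 °C.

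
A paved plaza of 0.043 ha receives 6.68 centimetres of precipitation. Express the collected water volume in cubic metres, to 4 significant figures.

28.72 cubic metres

Depth: 6.68 cm × 10 = 66.8 mm.
Area: 0.043 ha = 430 m².
1 mm over 1 m² is 1 L, so volume = 66.8 × 430 = 28724 L = 28.72 m³.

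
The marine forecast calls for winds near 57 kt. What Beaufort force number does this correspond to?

57 kt lies in the Beaufort 11 band (violent storm, 56–63 kt).

Beaufort force 11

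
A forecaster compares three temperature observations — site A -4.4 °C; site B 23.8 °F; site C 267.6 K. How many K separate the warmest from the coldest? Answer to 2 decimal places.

site B: 23.8 °F = -4.556 °C.
site C: 267.6 K = -5.550 °C.
Spread: (-4.400) − (-5.550) = 1.150 °C.

1.15 K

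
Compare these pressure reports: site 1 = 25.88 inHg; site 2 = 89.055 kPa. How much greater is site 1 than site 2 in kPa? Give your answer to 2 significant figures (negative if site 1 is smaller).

-1.4 kPa

site 1: 25.88 inHg = 87.640 kPa.
Difference: 87.640 − 89.055 = -1.4 kPa.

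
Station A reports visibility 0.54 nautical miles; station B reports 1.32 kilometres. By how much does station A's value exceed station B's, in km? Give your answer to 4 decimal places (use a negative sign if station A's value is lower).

station A: 0.54 nmi = 1.000080 km.
Difference: 1.000080 − 1.320000 = -0.3199 km.

-0.3199 km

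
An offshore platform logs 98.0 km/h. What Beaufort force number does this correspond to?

Beaufort force 10

98.0 km/h = 27.2 m/s, which is Beaufort 10 (storm, 24.5–28.4 m/s).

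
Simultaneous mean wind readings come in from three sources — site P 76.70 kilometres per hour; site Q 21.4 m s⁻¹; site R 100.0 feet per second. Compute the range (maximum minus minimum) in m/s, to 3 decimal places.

9.174 m/s

site P: 76.70 km/h = 21.30556 m/s.
site R: 100.0 ft/s = 30.48000 m/s.
Spread: 30.48000 − 21.30556 = 9.174 m/s.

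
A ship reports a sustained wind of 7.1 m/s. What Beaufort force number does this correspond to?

7.1 m/s lies in the Beaufort 4 band (moderate breeze, 5.5–7.9 m/s).

Beaufort force 4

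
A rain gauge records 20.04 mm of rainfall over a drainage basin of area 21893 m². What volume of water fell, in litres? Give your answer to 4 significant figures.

438700 litres

1 mm over 1 m² is 1 L, so volume = 20.04 × 21893 = 438735.72 L ≈ 438700 L.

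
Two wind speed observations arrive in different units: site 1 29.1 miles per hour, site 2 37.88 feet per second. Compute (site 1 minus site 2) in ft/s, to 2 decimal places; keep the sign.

4.80 ft/s

site 1: 29.1 mph = 42.6800 ft/s.
Difference: 42.6800 − 37.8800 = 4.80 ft/s.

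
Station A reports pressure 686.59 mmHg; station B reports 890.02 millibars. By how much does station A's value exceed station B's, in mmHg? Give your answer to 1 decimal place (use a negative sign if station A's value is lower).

station B: 890.02 mb = 667.570 mmHg.
Difference: 686.590 − 667.570 = 19.0 mmHg.

19.0 mmHg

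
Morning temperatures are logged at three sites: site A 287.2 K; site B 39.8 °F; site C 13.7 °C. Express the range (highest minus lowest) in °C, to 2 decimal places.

site A: 287.2 K = 14.050 °C.
site B: 39.8 °F = 4.333 °C.
Spread: 14.050 − 4.333 = 9.717 °C.

9.72 °C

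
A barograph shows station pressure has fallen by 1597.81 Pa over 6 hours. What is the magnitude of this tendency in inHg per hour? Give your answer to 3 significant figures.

1597.81 Pa / 6 h × 0.0002953 inHg/Pa = 0.0786 inHg/h.

0.0786 inHg per hour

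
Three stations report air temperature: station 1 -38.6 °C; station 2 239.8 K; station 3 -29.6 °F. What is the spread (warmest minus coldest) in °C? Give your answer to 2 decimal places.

station 2: 239.8 K = -33.350 °C.
station 3: -29.6 °F = -34.222 °C.
Spread: (-33.350) − (-38.600) = 5.250 °C.

5.25 °C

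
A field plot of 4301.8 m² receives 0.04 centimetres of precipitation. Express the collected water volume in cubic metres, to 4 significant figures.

Depth: 0.04 cm × 10 = 0.4 mm.
1 mm over 1 m² is 1 L, so volume = 0.4 × 4301.8 = 1720.72 L = 1.721 m³.

1.721 cubic metres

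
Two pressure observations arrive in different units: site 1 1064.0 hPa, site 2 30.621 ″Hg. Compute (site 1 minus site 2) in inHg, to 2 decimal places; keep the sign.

site 1: 1064.0 hPa = 31.4199 inHg.
Difference: 31.4199 − 30.6210 = 0.80 inHg.

0.80 inHg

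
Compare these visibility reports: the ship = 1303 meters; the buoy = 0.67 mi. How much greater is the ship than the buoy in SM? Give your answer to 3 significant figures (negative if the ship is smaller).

the ship: 1303 m = 0.80965 SM.
Difference: 0.80965 − 0.67000 = 0.140 SM.

0.140 SM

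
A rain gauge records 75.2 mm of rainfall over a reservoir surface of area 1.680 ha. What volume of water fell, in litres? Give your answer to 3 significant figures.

1260000 litres

Area: 1.680 ha = 16800 m².
1 mm over 1 m² is 1 L, so volume = 75.2 × 16800 = 1263360 L ≈ 1260000 L.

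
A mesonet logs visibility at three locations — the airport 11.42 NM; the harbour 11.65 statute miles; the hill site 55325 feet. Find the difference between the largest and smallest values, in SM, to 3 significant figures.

2.66 SM

the airport: 11.42 nmi = 13.1419 SM.
the hill site: 55325 ft = 10.4782 SM.
Spread: 13.1419 − 10.4782 = 2.66 SM.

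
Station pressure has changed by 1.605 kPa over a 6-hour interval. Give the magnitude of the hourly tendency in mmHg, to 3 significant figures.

1.605 kPa / 6 h × 7.50062 mmHg/kPa = 2.01 mmHg/h.

2.01 mmHg per hour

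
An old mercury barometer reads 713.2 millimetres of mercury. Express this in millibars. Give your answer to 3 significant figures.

951 mb

1 mmHg = 1.33322 mb, so 713.2 × 1.33322 = 951 mb.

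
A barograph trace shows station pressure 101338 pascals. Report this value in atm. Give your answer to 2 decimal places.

1 Pa = 9.86923e-06 atm, so 101338 × 9.86923e-06 = 1.00 atm.

1.00 atm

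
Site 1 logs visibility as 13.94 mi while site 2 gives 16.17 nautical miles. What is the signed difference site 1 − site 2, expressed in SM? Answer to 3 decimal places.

site 2: 16.17 nmi = 18.60810 SM.
Difference: 13.94000 − 18.60810 = -4.668 SM.

-4.668 SM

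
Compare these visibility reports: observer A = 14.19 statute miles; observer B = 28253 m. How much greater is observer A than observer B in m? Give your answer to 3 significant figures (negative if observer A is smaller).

-5420 m

observer A: 14.19 SM = 22836.59 m.
Difference: 22836.59 − 28253.00 = -5420 m.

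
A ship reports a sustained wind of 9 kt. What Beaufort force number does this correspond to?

9 kt lies in the Beaufort 3 band (gentle breeze, 7–10 kt).

Beaufort force 3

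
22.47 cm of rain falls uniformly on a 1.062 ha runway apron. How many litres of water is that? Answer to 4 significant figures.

2386000 litres

Depth: 22.47 cm × 10 = 224.7 mm.
Area: 1.062 ha = 10620 m².
1 mm over 1 m² is 1 L, so volume = 224.7 × 10620 = 2386314 L ≈ 2386000 L.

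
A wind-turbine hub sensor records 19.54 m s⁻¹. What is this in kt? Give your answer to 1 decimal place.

38.0 kt

1 m/s = 1.94384 kt, so 19.54 × 1.94384 = 38.0 kt.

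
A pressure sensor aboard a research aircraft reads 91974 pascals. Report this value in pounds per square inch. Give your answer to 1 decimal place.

1 Pa = 0.000145038 psi, so 91974 × 0.000145038 = 13.3 psi.

13.3 psi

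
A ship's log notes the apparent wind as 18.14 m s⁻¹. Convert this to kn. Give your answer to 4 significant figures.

1 m/s = 1.94384 kt, so 18.14 × 1.94384 = 35.26 kt.

35.26 kt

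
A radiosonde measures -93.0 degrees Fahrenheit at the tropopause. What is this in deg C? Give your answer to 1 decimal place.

-69.4 °C

°C = (°F − 32) × 5/9 = (-93.0 − 32) / 1.8 = -69.4 °C.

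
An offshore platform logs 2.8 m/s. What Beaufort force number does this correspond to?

Beaufort force 2

2.8 m/s lies in the Beaufort 2 band (light breeze, 1.6–3.3 m/s).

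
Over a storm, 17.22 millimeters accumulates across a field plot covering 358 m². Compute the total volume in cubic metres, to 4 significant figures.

1 mm over 1 m² is 1 L, so volume = 17.22 × 358 = 6164.76 L = 6.165 m³.

6.165 cubic metres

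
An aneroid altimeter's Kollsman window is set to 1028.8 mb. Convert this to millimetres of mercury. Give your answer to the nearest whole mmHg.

772 mmHg

1 mb = 0.750062 mmHg, so 1028.8 × 0.750062 = 772 mmHg.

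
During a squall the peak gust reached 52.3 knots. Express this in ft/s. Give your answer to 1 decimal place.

88.3 ft/s

1 kt = 1.68781 ft/s, so 52.3 × 1.68781 = 88.3 ft/s.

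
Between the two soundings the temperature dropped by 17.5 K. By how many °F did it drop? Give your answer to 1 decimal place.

Converting a difference, only the 9/5 scale factor applies: Δ°F = 17.5 × 1.8 = 31.5 °F.

31.5 °F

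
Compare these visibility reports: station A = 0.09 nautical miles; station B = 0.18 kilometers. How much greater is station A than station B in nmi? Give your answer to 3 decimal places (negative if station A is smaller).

station B: 0.18 km = 0.09719 nmi.
Difference: 0.09000 − 0.09719 = -0.007 nmi.

-0.007 nmi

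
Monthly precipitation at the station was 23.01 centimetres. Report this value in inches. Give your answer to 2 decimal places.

9.06 in

1 cm = 0.393701 in, so 23.01 × 0.393701 = 9.06 in.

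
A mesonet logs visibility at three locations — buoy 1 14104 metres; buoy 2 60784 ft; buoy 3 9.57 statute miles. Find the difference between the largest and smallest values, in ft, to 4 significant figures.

14510 ft

buoy 1: 14104 m = 46272.97 ft.
buoy 3: 9.57 SM = 50529.60 ft.
Spread: 60784.00 − 46272.97 = 14510 ft.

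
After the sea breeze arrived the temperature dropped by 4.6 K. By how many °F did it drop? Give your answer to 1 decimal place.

A change of 1 °C equals a change of 1.8 °F: Δ°F = 4.6 × 1.8 = 8.3 °F.

8.3 °F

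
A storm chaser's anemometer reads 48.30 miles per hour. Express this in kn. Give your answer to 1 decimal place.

42.0 kt

1 mph = 0.868976 kt, so 48.30 × 0.868976 = 42.0 kt.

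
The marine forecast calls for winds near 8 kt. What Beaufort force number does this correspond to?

Beaufort force 3

8 kt lies in the Beaufort 3 band (gentle breeze, 7–10 kt).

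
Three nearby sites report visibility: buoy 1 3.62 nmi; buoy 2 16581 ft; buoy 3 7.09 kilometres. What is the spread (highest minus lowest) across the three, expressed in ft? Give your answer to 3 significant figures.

buoy 1: 3.62 nmi = 21995.54 ft.
buoy 3: 7.09 km = 23261.15 ft.
Spread: 23261.15 − 16581.00 = 6680 ft.

6680 ft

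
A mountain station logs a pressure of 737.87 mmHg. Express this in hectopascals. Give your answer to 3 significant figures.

984 hPa

1 mmHg = 1.33322 hPa, so 737.87 × 1.33322 = 984 hPa.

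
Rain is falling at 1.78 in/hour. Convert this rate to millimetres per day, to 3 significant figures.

1090 mm/day

1.78 in/hour × 25.4 mm/in × 24 hour/day = 1090 mm/day.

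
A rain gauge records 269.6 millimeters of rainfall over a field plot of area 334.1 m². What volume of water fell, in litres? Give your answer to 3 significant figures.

90100 litres

1 mm over 1 m² is 1 L, so volume = 269.6 × 334.1 = 90073.36 L ≈ 90100 L.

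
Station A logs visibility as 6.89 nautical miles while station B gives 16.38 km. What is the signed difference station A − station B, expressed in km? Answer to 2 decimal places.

-3.62 km

station A: 6.89 nmi = 12.7603 km.
Difference: 12.7603 − 16.3800 = -3.62 km.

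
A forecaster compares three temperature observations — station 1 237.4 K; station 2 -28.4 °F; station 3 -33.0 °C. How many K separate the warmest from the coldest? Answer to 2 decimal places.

2.75 K

station 1: 237.4 K = -35.750 °C.
station 2: -28.4 °F = -33.556 °C.
Spread: (-33.000) − (-35.750) = 2.750 °C.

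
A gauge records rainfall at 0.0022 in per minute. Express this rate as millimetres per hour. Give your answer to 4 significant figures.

3.353 mm/hour

0.0022 in/minute × 25.4 mm/in × 60 minute/hour = 3.353 mm/hour.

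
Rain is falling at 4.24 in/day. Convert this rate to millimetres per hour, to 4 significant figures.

4.487 mm/hour

4.24 in/day × 25.4 mm/in × 0.0416667 day/hour = 4.487 mm/hour.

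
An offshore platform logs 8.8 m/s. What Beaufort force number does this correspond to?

8.8 m/s lies in the Beaufort 5 band (fresh breeze, 8.0–10.7 m/s).

Beaufort force 5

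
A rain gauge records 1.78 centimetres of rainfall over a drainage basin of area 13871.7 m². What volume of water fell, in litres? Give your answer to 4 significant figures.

Depth: 1.78 cm × 10 = 17.8 mm.
1 mm over 1 m² is 1 L, so volume = 17.8 × 13871.7 = 246916.26 L ≈ 246900 L.

246900 litres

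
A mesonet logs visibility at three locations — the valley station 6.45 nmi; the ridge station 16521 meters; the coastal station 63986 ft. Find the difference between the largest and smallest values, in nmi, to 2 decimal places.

4.08 nmi

the ridge station: 16521 m = 8.9206 nmi.
the coastal station: 63986 ft = 10.5307 nmi.
Spread: 10.5307 − 6.4500 = 4.08 nmi.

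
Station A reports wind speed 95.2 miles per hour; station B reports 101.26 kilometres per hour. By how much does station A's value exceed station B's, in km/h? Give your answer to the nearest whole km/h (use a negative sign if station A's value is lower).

station A: 95.2 mph = 153.21 km/h.
Difference: 153.21 − 101.26 = 52 km/h.

52 km/h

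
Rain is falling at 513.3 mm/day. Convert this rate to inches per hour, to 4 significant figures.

513.3 mm/day × 0.0393701 in/mm × 0.0416667 day/hour = 0.8420 in/hour.

0.8420 in/hour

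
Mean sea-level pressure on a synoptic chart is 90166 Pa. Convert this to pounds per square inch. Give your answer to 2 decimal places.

1 Pa = 0.000145038 psi, so 90166 × 0.000145038 = 13.08 psi.

13.08 psi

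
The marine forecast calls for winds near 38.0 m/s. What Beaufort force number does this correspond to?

38.0 m/s lies in the Beaufort 12 band (hurricane force, ≥32.7 m/s).

Beaufort force 12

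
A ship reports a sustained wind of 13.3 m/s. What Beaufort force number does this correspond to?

Beaufort force 6

13.3 m/s lies in the Beaufort 6 band (strong breeze, 10.8–13.8 m/s).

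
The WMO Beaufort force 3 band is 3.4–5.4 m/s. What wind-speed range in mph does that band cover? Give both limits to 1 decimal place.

3.4–5.4 m/s × 2.237 = 7.6–12.1 mph.

7.6 to 12.1 mph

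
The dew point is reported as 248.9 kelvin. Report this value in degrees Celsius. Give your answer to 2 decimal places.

-24.25 °C

°C = 248.9 − 273.15 = -24.25 °C.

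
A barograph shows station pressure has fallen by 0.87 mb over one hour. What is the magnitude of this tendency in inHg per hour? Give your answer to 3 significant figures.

0.87 mb / 1 h × 0.02953 inHg/mb = 0.0257 inHg/h.

0.0257 inHg per hour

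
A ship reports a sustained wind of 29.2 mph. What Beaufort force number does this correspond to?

Beaufort force 6

29.2 mph = 13.1 m/s, which is Beaufort 6 (strong breeze, 10.8–13.8 m/s).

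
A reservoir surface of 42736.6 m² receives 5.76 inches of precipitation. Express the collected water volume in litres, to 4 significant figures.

6253000 litres

Depth: 5.76 in × 25.4 = 146.304 mm.
1 mm over 1 m² is 1 L, so volume = 146.304 × 42736.6 = 6252535.5 L ≈ 6253000 L.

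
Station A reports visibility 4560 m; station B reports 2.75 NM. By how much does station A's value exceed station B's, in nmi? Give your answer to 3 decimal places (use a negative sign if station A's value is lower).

station A: 4560 m = 2.46220 nmi.
Difference: 2.46220 − 2.75000 = -0.288 nmi.

-0.288 nmi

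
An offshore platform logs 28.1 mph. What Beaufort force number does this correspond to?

Beaufort force 6

28.1 mph = 12.6 m/s, which is Beaufort 6 (strong breeze, 10.8–13.8 m/s).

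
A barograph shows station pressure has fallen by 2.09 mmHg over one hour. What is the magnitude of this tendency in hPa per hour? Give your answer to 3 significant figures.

2.09 mmHg / 1 h × 1.33322 hPa/mmHg = 2.79 hPa/h.

2.79 hPa per hour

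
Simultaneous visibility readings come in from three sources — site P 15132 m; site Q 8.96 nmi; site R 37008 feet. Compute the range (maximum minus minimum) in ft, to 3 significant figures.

17400 ft

site P: 15132 m = 49645.67 ft.
site Q: 8.96 nmi = 54441.99 ft.
Spread: 54441.99 − 37008.00 = 17400 ft.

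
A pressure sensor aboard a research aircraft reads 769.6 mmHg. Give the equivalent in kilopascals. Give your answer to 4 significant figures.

102.6 kPa

1 mmHg = 0.133322 kPa, so 769.6 × 0.133322 = 102.6 kPa.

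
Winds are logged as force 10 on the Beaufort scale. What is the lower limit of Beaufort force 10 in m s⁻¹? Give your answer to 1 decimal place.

Beaufort 10 (storm) spans 24.5–28.4 m/s.

24.5 m/s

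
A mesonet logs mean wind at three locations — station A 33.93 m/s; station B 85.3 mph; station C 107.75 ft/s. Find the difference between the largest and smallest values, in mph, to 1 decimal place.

station A: 33.93 m/s = 75.899 mph.
station C: 107.75 ft/s = 73.466 mph.
Spread: 85.300 − 73.466 = 11.8 mph.

11.8 mph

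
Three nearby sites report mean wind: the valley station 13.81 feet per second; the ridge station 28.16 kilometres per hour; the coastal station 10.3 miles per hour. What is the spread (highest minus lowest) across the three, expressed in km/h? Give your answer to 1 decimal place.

the valley station: 13.81 ft/s = 15.153 km/h.
the coastal station: 10.3 mph = 16.576 km/h.
Spread: 28.160 − 15.153 = 13.0 km/h.

13.0 km/h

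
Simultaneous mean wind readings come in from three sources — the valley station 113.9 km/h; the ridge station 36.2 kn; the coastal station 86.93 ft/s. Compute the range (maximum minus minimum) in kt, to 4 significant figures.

25.30 kt

the valley station: 113.9 km/h = 61.5011 kt.
the coastal station: 86.93 ft/s = 51.5046 kt.
Spread: 61.5011 − 36.2000 = 25.30 kt.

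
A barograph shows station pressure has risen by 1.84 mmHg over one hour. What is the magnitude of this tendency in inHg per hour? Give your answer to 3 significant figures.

0.0724 inHg per hour

1.84 mmHg / 1 h × 0.0393701 inHg/mmHg = 0.0724 inHg/h.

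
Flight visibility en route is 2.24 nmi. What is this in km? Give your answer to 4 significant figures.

4.148 km

1 nmi = 1.852 km, so 2.24 × 1.852 = 4.148 km.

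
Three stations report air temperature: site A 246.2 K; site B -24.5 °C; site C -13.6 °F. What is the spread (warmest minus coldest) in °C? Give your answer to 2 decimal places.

2.45 °C

site A: 246.2 K = -26.950 °C.
site C: -13.6 °F = -25.333 °C.
Spread: (-24.500) − (-26.950) = 2.450 °C.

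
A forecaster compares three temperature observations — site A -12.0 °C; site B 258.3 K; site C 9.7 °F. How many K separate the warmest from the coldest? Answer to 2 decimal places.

site B: 258.3 K = -14.850 °C.
site C: 9.7 °F = -12.389 °C.
Spread: (-12.000) − (-14.850) = 2.850 °C.

2.85 K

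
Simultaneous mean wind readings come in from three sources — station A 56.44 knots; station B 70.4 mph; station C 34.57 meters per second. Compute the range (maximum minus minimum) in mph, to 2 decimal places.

12.38 mph

station A: 56.44 kt = 64.9500 mph.
station C: 34.57 m/s = 77.3309 mph.
Spread: 77.3309 − 64.9500 = 12.38 mph.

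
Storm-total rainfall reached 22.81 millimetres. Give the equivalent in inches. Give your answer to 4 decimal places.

1 mm = 0.0393701 in, so 22.81 × 0.0393701 = 0.8980 in.

0.8980 in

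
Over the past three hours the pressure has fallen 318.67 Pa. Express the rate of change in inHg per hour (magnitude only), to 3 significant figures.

318.67 Pa / 3 h × 0.0002953 inHg/Pa = 0.0314 inHg/h.

0.0314 inHg per hour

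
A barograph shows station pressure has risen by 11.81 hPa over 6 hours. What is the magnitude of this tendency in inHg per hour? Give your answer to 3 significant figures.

0.0581 inHg per hour

11.81 hPa / 6 h × 0.02953 inHg/hPa = 0.0581 inHg/h.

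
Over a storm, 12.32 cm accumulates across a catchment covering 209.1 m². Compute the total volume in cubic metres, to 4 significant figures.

Depth: 12.32 cm × 10 = 123.2 mm.
1 mm over 1 m² is 1 L, so volume = 123.2 × 209.1 = 25761.12 L = 25.76 m³.

25.76 cubic metres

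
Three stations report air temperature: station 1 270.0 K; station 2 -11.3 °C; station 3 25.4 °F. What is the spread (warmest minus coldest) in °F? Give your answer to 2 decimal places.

station 1: 270.0 K = -3.150 °C.
station 3: 25.4 °F = -3.667 °C.
Spread: (-3.150) − (-11.300) = 8.150 °C = 14.67 °F.

14.67 °F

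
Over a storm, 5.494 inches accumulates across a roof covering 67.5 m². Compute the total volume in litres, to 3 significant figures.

9420 litres

Depth: 5.494 in × 25.4 = 139.5476 mm.
1 mm over 1 m² is 1 L, so volume = 139.5476 × 67.5 = 9419.463 L ≈ 9420 L.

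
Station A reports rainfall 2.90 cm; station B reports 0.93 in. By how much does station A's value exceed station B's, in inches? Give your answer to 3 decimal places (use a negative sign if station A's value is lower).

station A: 2.90 cm = 1.14173 in.
Difference: 1.14173 − 0.93000 = 0.212 in.

0.212 in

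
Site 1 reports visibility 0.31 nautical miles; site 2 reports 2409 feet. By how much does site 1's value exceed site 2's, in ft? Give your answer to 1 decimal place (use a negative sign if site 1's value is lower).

site 1: 0.31 nmi = 1883.596 ft.
Difference: 1883.596 − 2409.000 = -525.4 ft.

-525.4 ft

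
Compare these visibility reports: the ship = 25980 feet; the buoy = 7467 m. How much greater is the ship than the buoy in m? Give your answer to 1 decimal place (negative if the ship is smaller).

451.7 m

the ship: 25980 ft = 7918.704 m.
Difference: 7918.704 − 7467.000 = 451.7 m.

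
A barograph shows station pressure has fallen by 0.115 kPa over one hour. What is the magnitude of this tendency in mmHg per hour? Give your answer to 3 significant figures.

0.115 kPa / 1 h × 7.50062 mmHg/kPa = 0.863 mmHg/h.

0.863 mmHg per hour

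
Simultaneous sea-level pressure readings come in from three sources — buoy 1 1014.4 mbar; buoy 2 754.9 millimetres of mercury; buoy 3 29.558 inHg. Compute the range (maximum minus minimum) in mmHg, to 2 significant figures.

10 mmHg

buoy 1: 1014.4 mb = 760.86 mmHg.
buoy 3: 29.558 inHg = 750.77 mmHg.
Spread: 760.86 − 750.77 = 10 mmHg.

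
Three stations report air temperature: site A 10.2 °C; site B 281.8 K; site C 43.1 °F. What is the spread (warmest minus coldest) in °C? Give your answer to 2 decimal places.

4.03 °C

site B: 281.8 K = 8.650 °C.
site C: 43.1 °F = 6.167 °C.
Spread: 10.200 − 6.167 = 4.033 °C.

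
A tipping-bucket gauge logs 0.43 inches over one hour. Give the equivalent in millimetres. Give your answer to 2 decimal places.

1 in = 25.4 mm, so 0.43 × 25.4 = 10.92 mm.

10.92 mm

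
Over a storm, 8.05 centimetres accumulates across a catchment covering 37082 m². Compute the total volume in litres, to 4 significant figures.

2985000 litres

Depth: 8.05 cm × 10 = 80.5 mm.
1 mm over 1 m² is 1 L, so volume = 80.5 × 37082 = 2985101 L ≈ 2985000 L.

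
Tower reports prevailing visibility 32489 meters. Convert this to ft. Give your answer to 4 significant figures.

106600 ft

1 m = 3.28084 ft, so 32489 × 3.28084 = 106600 ft.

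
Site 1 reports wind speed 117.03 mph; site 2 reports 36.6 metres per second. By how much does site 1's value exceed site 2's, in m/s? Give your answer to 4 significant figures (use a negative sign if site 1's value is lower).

15.72 m/s

site 1: 117.03 mph = 52.3171 m/s.
Difference: 52.3171 − 36.6000 = 15.72 m/s.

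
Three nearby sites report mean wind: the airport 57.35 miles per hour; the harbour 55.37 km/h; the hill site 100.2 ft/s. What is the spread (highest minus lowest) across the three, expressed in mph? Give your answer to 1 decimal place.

the harbour: 55.37 km/h = 34.405 mph.
the hill site: 100.2 ft/s = 68.318 mph.
Spread: 68.318 − 34.405 = 33.9 mph.

33.9 mph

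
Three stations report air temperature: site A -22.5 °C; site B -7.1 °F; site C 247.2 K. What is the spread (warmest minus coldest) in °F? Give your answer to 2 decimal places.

7.61 °F

site B: -7.1 °F = -21.722 °C.
site C: 247.2 K = -25.950 °C.
Spread: (-21.722) − (-25.950) = 4.228 °C = 7.61 °F.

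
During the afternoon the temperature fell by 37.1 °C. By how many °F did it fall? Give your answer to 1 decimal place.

A change of 1 °C equals a change of 1.8 °F: Δ°F = 37.1 × 1.8 = 66.8 °F.

66.8 °F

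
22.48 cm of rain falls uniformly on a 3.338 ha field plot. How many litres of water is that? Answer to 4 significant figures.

7504000 litres

Depth: 22.48 cm × 10 = 224.8 mm.
Area: 3.338 ha = 33380 m².
1 mm over 1 m² is 1 L, so volume = 224.8 × 33380 = 7503824 L ≈ 7504000 L.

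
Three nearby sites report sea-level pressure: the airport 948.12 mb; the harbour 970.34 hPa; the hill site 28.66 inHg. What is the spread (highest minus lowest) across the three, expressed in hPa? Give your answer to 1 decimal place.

22.4 hPa

the airport: 948.12 mb = 948.120 hPa.
the hill site: 28.66 inHg = 970.539 hPa.
Spread: 970.539 − 948.120 = 22.4 hPa.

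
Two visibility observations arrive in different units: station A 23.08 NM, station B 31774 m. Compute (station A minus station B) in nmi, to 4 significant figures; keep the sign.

station B: 31774 m = 17.15659 nmi.
Difference: 23.08000 − 17.15659 = 5.923 nmi.

5.923 nmi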